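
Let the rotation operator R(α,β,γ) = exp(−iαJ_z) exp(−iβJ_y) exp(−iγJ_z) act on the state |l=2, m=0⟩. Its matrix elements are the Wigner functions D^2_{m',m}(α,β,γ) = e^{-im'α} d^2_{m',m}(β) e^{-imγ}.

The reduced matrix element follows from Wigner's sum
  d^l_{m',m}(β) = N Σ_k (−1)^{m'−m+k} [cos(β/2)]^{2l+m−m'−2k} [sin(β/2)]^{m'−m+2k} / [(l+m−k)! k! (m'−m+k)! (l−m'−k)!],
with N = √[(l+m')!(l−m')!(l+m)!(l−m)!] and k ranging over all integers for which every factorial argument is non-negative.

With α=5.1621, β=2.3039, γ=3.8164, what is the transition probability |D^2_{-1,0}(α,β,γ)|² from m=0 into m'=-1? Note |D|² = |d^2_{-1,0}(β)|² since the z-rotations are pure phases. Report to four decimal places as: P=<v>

P=0.3709

First d^2_{-1,0}(β=2.3039), then the phase factors e^{-i(-1)α} and e^{-i(0)γ}:
c=cos(2.3039/2)=0.406707, s=sin(2.3039/2)=0.913559; N=√[1·6·2·2]=4.898979
Admissible k: 1..2 (factorial args all ≥0)
  k=1: (−1)^0·4.8990/(2)·0.4067^3·0.9136^1 = +0.150542
  k=2: (−1)^1·4.8990/(2)·0.4067^1·0.9136^3 = -0.759568
d^2_{-1,0}(2.3039) = +0.150542 -0.759568 = -0.609026
|D^2_{-1,0}|² = |d^2_{-1,0}(β)|² = (-0.609026)² = 0.370913 (the z-rotation phases have unit modulus)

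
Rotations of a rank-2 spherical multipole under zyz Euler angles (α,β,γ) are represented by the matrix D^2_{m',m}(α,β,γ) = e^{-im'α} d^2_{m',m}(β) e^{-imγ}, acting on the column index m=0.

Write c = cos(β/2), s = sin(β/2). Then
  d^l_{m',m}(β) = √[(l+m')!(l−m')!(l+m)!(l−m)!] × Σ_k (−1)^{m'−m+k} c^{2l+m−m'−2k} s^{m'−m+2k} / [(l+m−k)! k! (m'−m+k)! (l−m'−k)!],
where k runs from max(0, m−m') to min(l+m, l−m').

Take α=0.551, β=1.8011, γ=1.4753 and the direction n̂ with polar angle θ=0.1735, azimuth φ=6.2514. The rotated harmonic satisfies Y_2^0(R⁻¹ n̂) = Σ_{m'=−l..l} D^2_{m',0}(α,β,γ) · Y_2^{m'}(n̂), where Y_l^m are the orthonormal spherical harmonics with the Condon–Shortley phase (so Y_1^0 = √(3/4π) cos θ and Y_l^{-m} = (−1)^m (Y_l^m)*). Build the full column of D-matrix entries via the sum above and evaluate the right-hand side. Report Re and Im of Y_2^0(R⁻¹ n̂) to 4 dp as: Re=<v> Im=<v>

Need the full column D^2_{m',0} for m'=−2..2 at α=0.551, β=1.8011, γ=1.4753.
cos(β/2)=0.621179, sin(β/2)=0.783669
d^2_{-2,0}: single k=2 term ⇒ +0.580463;  D = +0.262260+0.517838i
d^2_{-1,0}: k∈[1..2] ⇒ +0.460107 -0.732301 = -0.272195;  D = -0.231910-0.142505i
d^2_{0,0}: k∈[0..2] ⇒ +0.148891 -0.947891 +0.377164 = -0.421837;  D = -0.421837+0.000000i
d^2_{1,0}: k∈[0..1] ⇒ -0.460107 +0.732301 = +0.272195;  D = +0.231910-0.142505i
d^2_{2,0}: single k=0 term ⇒ +0.580463;  D = +0.262260-0.517838i
Y_2^{m'}(θ=0.1735,φ=6.2514) and Σ D·Y over m':
  (+0.2623+0.5178i)·(+0.0115+0.0007i)  (-0.2319-0.1425i)·(+0.1313+0.0042i)  (-0.4218+0.0000i)·(+0.6026+0.0000i)  (+0.2319-0.1425i)·(-0.1313+0.0042i)  (+0.2623-0.5178i)·(+0.0115-0.0007i)
Y_2^0(R⁻¹ n̂) = -0.308633+0.000000i

Re=-0.3086 Im=0.0000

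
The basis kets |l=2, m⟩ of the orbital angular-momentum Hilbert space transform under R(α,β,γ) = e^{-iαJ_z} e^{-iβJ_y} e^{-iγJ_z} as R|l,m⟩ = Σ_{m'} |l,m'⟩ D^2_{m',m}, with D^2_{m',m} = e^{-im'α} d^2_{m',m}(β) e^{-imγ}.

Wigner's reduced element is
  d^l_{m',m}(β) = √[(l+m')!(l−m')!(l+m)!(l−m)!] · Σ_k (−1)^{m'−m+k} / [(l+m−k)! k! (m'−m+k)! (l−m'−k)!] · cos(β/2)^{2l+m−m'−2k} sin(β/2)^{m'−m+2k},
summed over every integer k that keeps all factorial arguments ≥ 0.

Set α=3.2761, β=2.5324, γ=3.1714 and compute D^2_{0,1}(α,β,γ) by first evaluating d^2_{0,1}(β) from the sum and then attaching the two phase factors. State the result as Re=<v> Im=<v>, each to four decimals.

First d^2_{0,1}(β=2.5324), then the phase factors e^{-i(0)α} and e^{-i(1)γ}:
c=cos(2.5324/2)=0.299908, s=sin(2.5324/2)=0.953968; N=√[2·2·6·1]=4.898979
k∈{1,2} keeps every argument non-negative
  k=1: (−1)^0·4.8990/(2)·0.2999^3·0.9540^1 = +0.063034
  k=2: (−1)^1·4.8990/(2)·0.2999^1·0.9540^3 = -0.637772
d^2_{0,1}(2.5324) = +0.063034 -0.637772 = -0.574738
Attach z-rotation phases: D = e^{-i(0)(3.2761)}·(-0.574738)·e^{-i(1)(3.1714)} = +0.574483-0.017129i

Re=0.5745 Im=-0.0171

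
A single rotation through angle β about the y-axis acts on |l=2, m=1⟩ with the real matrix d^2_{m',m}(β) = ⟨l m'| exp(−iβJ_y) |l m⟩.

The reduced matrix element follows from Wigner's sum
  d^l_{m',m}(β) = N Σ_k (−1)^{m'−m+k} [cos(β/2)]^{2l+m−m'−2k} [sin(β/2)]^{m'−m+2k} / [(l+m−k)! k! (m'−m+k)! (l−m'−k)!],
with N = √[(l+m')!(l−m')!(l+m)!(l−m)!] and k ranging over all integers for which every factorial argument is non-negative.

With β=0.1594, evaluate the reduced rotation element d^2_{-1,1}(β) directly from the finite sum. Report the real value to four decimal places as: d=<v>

d=0.0189

d^2_{-1,1}(β=0.1594) via Wigner's sum:
With c≡cos(β/2)=0.996826 and s≡sin(β/2)=0.079616, N=[1·6·6·1]^{1/2}=6.000000
k∈{2,3} keeps every argument non-negative
  k=2: (−1)^0·6.0000/(2)·0.9968^2·0.0796^2 = +0.018895
  k=3: (−1)^1·6.0000/(6)·0.9968^0·0.0796^4 = -0.000040
d^2_{-1,1}(0.1594) = +0.018895 -0.000040 = +0.018855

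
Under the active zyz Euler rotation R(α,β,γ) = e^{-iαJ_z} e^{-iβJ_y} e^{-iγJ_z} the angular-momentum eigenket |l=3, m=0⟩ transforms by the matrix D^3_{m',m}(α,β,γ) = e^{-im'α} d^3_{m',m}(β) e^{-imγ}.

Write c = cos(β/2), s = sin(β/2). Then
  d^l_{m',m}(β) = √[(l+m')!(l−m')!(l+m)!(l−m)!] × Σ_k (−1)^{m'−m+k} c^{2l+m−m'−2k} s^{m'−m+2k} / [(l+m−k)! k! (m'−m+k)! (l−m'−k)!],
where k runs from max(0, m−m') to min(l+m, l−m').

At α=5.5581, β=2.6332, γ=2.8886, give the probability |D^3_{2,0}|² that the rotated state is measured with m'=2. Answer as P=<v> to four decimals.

P=0.0803

D^3_{2,0}(5.5581,2.6332,2.8886) = e^{-i·2·5.5581}·d^3_{2,0}(2.6332)·e^{-i·0·2.8886}. Compute d first:
c=cos(2.6332/2)=0.251468, s=sin(2.6332/2)=0.967866; N=√[120·1·6·6]=65.726707
The bounds max(0,m−m')=0 and min(l+m,l−m')=1 give 2 terms
  k=0: (−1)^2·65.7267/(12)·0.2515^4·0.9679^2 = +0.020517
  k=1: (−1)^3·65.7267/(12)·0.2515^2·0.9679^4 = -0.303938
d^3_{2,0}(2.6332) = +0.020517 -0.303938 = -0.283421
|D^3_{2,0}|² = |d^3_{2,0}(β)|² = (-0.283421)² = 0.080327 (the z-rotation phases have unit modulus)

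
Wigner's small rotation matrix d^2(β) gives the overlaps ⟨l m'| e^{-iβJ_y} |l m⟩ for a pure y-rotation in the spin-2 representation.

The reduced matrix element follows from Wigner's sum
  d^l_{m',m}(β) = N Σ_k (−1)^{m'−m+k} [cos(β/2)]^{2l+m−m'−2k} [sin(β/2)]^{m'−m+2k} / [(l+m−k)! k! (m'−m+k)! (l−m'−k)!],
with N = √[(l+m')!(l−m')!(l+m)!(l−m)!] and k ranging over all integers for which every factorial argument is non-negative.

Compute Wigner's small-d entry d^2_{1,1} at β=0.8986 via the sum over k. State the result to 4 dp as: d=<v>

d=0.1991

d^2_{1,1}(β=0.8986) via Wigner's sum:
Half-angle: c=0.900751, s=0.434335. N=√(6·1·6·1)=6.000000
k∈{0,1} keeps every argument non-negative
  k=0: (−1)^0·6.0000/(6)·0.9008^4·0.4343^0 = +0.658294
  k=1: (−1)^1·6.0000/(2)·0.9008^2·0.4343^2 = -0.459178
d^2_{1,1}(0.8986) = +0.658294 -0.459178 = +0.199116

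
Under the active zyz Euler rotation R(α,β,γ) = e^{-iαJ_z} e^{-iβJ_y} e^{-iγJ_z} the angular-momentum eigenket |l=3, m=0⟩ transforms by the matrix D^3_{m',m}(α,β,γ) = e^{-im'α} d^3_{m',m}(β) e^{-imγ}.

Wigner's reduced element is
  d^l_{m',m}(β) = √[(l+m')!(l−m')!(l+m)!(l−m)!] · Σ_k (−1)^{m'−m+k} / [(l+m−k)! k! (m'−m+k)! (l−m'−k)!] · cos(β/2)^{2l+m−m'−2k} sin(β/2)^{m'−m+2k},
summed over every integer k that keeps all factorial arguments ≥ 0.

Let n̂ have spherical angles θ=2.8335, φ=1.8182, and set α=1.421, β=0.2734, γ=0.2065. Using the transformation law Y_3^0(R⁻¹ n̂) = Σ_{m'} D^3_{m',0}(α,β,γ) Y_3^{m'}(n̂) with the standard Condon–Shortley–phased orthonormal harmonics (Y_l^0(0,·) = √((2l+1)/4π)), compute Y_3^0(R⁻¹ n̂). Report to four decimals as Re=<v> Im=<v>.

Re=-0.1712 Im=0.0000

Need the full column D^3_{m',0} for m'=−3..3 at α=1.421, β=0.2734, γ=0.2065.
cos(β/2)=0.990671, sin(β/2)=0.136275
d^3_{-3,0}: single k=3 term ⇒ +0.011004;  D = -0.004780-0.009911i
d^3_{-2,0}: k∈[2..3] ⇒ +0.097974 -0.001854 = +0.096120;  D = -0.091838+0.028368i
d^3_{-1,0}: k∈[1..3] ⇒ +0.450457 -0.025571 +0.000161 = +0.425047;  D = +0.063433+0.420287i
d^3_{0,0}: k∈[0..3] ⇒ +0.945316 -0.160987 +0.003046 -0.000006 = +0.787369;  D = +0.787369+0.000000i
d^3_{1,0}: k∈[0..2] ⇒ -0.450457 +0.025571 -0.000161 = -0.425047;  D = -0.063433+0.420287i
d^3_{2,0}: k∈[0..1] ⇒ +0.097974 -0.001854 = +0.096120;  D = -0.091838-0.028368i
d^3_{3,0}: single k=0 term ⇒ -0.011004;  D = +0.004780-0.009911i
Y_3^{m'}(θ=2.8335,φ=1.8182) and Σ D·Y over m':
  (-0.0048-0.0099i)·(+0.0079+0.0086i)  (-0.0918+0.0284i)·(+0.0788-0.0425i)  (+0.0634+0.4203i)·(-0.0850-0.3364i)  (+0.7874+0.0000i)·(-0.5477+0.0000i)  (-0.0634+0.4203i)·(+0.0850-0.3364i)  (-0.0918-0.0284i)·(+0.0788+0.0425i)  (+0.0048-0.0099i)·(-0.0079+0.0086i)
Y_3^0(R⁻¹ n̂) = -0.171242+0.000000i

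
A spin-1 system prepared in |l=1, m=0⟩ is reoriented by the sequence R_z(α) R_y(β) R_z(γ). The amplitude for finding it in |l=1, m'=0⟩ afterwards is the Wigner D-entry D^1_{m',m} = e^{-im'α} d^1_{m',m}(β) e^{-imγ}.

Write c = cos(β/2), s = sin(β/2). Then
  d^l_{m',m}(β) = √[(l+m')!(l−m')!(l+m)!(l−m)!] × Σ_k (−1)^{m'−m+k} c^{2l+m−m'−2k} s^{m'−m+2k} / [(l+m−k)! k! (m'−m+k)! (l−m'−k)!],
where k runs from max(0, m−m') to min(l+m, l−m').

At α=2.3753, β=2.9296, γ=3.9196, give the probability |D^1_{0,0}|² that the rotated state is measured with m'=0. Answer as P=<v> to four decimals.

First d^1_{0,0}(β=2.9296), then the phase factors e^{-i(0)α} and e^{-i(0)γ}:
With c≡cos(β/2)=0.105798 and s≡sin(β/2)=0.994388, N=[1·1·1·1]^{1/2}=1.000000
The bounds max(0,m−m')=0 and min(l+m,l−m')=1 give 2 terms
  k=0: (−1)^0·1.0000/(1)·0.1058^2·0.9944^0 = +0.011193
  k=1: (−1)^1·1.0000/(1)·0.1058^0·0.9944^2 = -0.988807
d^1_{0,0}(2.9296) = +0.011193 -0.988807 = -0.977614
|D^1_{0,0}|² = |d^1_{0,0}(β)|² = (-0.977614)² = 0.955728 (the z-rotation phases have unit modulus)

P=0.9557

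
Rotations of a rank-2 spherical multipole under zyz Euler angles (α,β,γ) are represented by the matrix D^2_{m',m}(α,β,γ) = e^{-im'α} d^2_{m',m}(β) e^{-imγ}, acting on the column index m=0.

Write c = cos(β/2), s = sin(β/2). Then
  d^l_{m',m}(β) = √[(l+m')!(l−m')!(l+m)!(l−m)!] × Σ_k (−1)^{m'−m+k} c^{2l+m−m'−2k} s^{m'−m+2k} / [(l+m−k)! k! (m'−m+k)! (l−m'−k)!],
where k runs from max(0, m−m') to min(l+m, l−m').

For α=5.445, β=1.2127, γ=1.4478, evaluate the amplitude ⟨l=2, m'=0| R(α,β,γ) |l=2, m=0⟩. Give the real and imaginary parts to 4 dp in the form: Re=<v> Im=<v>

First d^2_{0,0}(β=1.2127), then the phase factors e^{-i(0)α} and e^{-i(0)γ}:
With c≡cos(β/2)=0.821734 and s≡sin(β/2)=0.569872, N=[2·2·2·2]^{1/2}=4.000000
The bounds max(0,m−m')=0 and min(l+m,l−m')=2 give 3 terms
  k=0: (−1)^0·4.0000/(4)·0.8217^4·0.5699^0 = +0.455957
  k=1: (−1)^1·4.0000/(1)·0.8217^2·0.5699^2 = -0.877155
  k=2: (−1)^2·4.0000/(4)·0.8217^0·0.5699^4 = +0.105465
d^2_{0,0}(1.2127) = +0.455957 -0.877155 +0.105465 = -0.315733
Phases: e^{-i·(0)·5.445}=+1.000000+0.000000i, e^{-i·(0)·1.4478}=+1.000000+0.000000i ⇒ D=-0.315733+0.000000i

Re=-0.3157 Im=0.0000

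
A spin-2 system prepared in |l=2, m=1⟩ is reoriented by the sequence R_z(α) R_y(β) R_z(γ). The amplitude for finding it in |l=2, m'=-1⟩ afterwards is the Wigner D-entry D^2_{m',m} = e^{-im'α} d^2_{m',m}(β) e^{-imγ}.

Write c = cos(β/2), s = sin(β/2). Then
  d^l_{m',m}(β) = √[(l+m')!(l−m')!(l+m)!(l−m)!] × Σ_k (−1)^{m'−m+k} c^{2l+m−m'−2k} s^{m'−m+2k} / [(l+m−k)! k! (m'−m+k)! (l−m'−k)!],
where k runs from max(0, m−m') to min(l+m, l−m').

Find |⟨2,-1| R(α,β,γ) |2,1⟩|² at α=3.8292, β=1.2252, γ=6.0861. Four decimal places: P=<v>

P=0.3076

Split into d^2_{-1,1}(β=1.2252) × two z-phases.
Half-angle: c=0.818156, s=0.574997. N=√(1·6·6·1)=6.000000
The bounds max(0,m−m')=2 and min(l+m,l−m')=3 give 2 terms
  k=2: (−1)^0·6.0000/(2)·0.8182^2·0.5750^2 = +0.663932
  k=3: (−1)^1·6.0000/(6)·0.8182^0·0.5750^4 = -0.109310
d^2_{-1,1}(1.2252) = +0.663932 -0.109310 = +0.554622
|D^2_{-1,1}|² = |d^2_{-1,1}(β)|² = (+0.554622)² = 0.307606 (the z-rotation phases have unit modulus)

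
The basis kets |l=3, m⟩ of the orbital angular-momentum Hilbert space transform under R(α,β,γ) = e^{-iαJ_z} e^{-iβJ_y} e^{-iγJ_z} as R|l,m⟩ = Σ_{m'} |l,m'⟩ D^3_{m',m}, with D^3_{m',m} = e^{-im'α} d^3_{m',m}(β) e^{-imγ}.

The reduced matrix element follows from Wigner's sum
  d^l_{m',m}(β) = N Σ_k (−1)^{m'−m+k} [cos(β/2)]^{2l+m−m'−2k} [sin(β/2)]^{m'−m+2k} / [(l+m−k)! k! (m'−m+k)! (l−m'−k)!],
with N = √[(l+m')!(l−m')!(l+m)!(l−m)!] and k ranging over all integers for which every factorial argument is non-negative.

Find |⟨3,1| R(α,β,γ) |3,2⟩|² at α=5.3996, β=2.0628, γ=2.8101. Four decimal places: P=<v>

P=0.1974

Split into d^3_{1,2}(β=2.0628) × two z-phases.
c=cos(2.0628/2)=0.513618, s=sin(2.0628/2)=0.858019; N=√[24·2·120·1]=75.894664
k: max(0,(2)−(1))=1 … min(3+(2),3−(1))=2
  k=1: (−1)^0·75.8947/(24)·0.5136^5·0.8580^1 = +0.096984
  k=2: (−1)^1·75.8947/(12)·0.5136^3·0.8580^3 = -0.541304
d^3_{1,2}(2.0628) = +0.096984 -0.541304 = -0.444321
|D^3_{1,2}|² = |d^3_{1,2}(β)|² = (-0.444321)² = 0.197421 (the z-rotation phases have unit modulus)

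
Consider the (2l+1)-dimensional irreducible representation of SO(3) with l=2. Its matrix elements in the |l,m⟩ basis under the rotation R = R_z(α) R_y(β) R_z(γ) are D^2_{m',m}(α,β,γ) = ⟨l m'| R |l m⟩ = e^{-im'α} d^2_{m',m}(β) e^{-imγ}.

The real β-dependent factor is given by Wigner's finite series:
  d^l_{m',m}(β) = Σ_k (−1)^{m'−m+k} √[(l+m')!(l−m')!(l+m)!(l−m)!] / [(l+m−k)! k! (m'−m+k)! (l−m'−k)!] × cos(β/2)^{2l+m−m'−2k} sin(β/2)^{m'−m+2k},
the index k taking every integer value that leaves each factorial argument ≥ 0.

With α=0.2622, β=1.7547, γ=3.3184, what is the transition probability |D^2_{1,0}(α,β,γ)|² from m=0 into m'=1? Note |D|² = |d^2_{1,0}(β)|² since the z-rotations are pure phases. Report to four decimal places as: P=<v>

D^2_{1,0}(0.2622,1.7547,3.3184) = e^{-i·1·0.2622}·d^2_{1,0}(1.7547)·e^{-i·0·3.3184}. Compute d first:
c=cos(1.7547/2)=0.639191, s=sin(1.7547/2)=0.769048; N=√[6·1·2·2]=4.898979
k∈{0,1} keeps every argument non-negative
  k=0: (−1)^1·4.8990/(2)·0.6392^3·0.7690^1 = -0.491951
  k=1: (−1)^2·4.8990/(2)·0.6392^1·0.7690^3 = +0.712142
d^2_{1,0}(1.7547) = -0.491951 +0.712142 = +0.220191
|D^2_{1,0}|² = |d^2_{1,0}(β)|² = (+0.220191)² = 0.048484 (the z-rotation phases have unit modulus)

P=0.0485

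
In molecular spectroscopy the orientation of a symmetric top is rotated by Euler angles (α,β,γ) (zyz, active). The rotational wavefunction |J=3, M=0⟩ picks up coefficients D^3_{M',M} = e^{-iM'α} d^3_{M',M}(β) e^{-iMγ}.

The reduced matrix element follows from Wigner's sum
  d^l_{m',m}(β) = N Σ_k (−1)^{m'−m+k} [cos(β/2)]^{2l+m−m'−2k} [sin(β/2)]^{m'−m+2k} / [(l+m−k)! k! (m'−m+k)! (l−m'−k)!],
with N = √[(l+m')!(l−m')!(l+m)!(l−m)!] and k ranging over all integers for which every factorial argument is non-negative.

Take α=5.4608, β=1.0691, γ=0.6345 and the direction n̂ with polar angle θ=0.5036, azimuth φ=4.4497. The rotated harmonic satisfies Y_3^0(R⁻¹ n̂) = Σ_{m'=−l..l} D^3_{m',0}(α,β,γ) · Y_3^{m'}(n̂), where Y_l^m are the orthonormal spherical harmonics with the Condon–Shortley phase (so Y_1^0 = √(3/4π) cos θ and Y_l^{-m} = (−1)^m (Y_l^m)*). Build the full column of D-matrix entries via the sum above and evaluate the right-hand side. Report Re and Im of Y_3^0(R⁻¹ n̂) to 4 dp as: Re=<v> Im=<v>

Need the full column D^3_{m',0} for m'=−3..3 at α=5.4608, β=1.0691, γ=0.6345.
cos(β/2)=0.860498, sin(β/2)=0.509454
d^3_{-3,0}: single k=3 term ⇒ +0.376772;  D = -0.294281-0.235278i
d^3_{-2,0}: k∈[2..3] ⇒ +0.779417 -0.273199 = +0.506217;  D = -0.037413-0.504833i
d^3_{-1,0}: k∈[1..3] ⇒ +0.832616 -0.875540 +0.102297 = +0.059373;  D = +0.040402-0.043507i
d^3_{0,0}: k∈[0..3] ⇒ +0.405975 -1.280712 +0.448912 -0.017484 = -0.443309;  D = -0.443309+0.000000i
d^3_{1,0}: k∈[0..2] ⇒ -0.832616 +0.875540 -0.102297 = -0.059373;  D = -0.040402-0.043507i
d^3_{2,0}: k∈[0..1] ⇒ +0.779417 -0.273199 = +0.506217;  D = -0.037413+0.504833i
d^3_{3,0}: single k=0 term ⇒ -0.376772;  D = +0.294281-0.235278i
Y_3^{m'}(θ=0.5036,φ=4.4497) and Σ D·Y over m':
  (-0.2943-0.2353i)·(+0.0332-0.0331i)  (-0.0374-0.5048i)·(-0.1803-0.1045i)  (+0.0404-0.0435i)·(-0.1148+0.4271i)  (-0.4433+0.0000i)·(+0.2731+0.0000i)  (-0.0404-0.0435i)·(+0.1148+0.4271i)  (-0.0374+0.5048i)·(-0.1803+0.1045i)  (+0.2943-0.2353i)·(-0.0332-0.0331i)
Y_3^0(R⁻¹ n̂) = -0.220381+0.000000i

Re=-0.2204 Im=0.0000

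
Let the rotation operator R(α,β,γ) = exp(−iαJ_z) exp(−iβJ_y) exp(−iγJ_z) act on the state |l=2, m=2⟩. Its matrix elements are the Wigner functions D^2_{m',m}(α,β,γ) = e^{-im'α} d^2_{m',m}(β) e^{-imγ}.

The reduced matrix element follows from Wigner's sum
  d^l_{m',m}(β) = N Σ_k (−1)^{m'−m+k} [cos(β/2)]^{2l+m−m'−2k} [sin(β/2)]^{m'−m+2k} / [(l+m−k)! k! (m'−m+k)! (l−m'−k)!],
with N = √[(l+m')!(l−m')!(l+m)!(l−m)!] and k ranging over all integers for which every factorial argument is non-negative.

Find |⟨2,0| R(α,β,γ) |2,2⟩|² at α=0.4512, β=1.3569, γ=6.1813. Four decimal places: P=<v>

P=0.3420

Split into d^2_{0,2}(β=1.3569) × two z-phases.
c=cos(1.3569/2)=0.778546, s=sin(1.3569/2)=0.627587; N=√[2·2·24·1]=9.797959
k: max(0,(2)−(0))=2 … min(2+(2),2−(0))=2
  k=2: (−1)^0·9.7980/(4)·0.7785^2·0.6276^2 = +0.584780
d^2_{0,2}(1.3569) = +0.584780
|D^2_{0,2}|² = |d^2_{0,2}(β)|² = (+0.584780)² = 0.341968 (the z-rotation phases have unit modulus)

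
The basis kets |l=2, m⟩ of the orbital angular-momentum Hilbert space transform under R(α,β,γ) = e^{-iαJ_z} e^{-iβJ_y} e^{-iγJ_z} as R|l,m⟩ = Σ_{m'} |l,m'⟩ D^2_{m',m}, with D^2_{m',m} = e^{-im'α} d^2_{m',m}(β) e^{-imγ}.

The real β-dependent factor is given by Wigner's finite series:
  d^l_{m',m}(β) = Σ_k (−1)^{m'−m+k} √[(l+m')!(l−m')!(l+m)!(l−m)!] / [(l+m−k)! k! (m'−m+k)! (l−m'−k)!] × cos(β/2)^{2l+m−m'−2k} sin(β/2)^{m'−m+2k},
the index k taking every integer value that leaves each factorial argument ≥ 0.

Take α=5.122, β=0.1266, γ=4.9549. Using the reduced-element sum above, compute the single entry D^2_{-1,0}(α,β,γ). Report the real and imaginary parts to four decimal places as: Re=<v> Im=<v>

D^2_{-1,0}(5.122,0.1266,4.9549) = e^{-i·-1·5.122}·d^2_{-1,0}(0.1266)·e^{-i·0·4.9549}. Compute d first:
c=cos(0.1266/2)=0.997997, s=sin(0.1266/2)=0.063258; N=√[1·6·2·2]=4.898979
k: max(0,(0)−(-1))=1 … min(2+(0),2−(-1))=2
  k=1: (−1)^0·4.8990/(2)·0.9980^3·0.0633^1 = +0.154020
  k=2: (−1)^1·4.8990/(2)·0.9980^1·0.0633^3 = -0.000619
d^2_{-1,0}(0.1266) = +0.154020 -0.000619 = +0.153401
Attach z-rotation phases: D = e^{-i(-1)(5.122)}·(+0.153401)·e^{-i(0)(4.9549)} = +0.061092-0.140711i

Re=0.0611 Im=-0.1407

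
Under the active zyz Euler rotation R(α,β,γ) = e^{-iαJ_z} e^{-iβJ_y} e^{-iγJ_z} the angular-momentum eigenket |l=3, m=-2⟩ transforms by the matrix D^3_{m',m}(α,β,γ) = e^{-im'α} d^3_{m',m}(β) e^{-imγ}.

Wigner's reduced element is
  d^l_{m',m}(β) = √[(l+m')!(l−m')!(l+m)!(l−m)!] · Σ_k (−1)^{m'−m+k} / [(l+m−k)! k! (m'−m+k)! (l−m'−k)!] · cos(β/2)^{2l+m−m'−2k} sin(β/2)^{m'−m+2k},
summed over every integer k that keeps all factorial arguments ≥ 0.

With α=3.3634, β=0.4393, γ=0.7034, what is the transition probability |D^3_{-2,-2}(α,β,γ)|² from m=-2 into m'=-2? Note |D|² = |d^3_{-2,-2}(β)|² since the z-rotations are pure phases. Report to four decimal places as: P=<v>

Split into d^3_{-2,-2}(β=0.4393) × two z-phases.
With c≡cos(β/2)=0.975974 and s≡sin(β/2)=0.217888, N=[1·120·1·120]^{1/2}=120.000000
k: max(0,(-2)−(-2))=0 … min(3+(-2),3−(-2))=1
  k=0: (−1)^0·120.0000/(120)·0.9760^6·0.2179^0 = +0.864229
  k=1: (−1)^1·120.0000/(24)·0.9760^4·0.2179^2 = -0.215372
d^3_{-2,-2}(0.4393) = +0.864229 -0.215372 = +0.648857
|D^3_{-2,-2}|² = |d^3_{-2,-2}(β)|² = (+0.648857)² = 0.421015 (the z-rotation phases have unit modulus)

P=0.4210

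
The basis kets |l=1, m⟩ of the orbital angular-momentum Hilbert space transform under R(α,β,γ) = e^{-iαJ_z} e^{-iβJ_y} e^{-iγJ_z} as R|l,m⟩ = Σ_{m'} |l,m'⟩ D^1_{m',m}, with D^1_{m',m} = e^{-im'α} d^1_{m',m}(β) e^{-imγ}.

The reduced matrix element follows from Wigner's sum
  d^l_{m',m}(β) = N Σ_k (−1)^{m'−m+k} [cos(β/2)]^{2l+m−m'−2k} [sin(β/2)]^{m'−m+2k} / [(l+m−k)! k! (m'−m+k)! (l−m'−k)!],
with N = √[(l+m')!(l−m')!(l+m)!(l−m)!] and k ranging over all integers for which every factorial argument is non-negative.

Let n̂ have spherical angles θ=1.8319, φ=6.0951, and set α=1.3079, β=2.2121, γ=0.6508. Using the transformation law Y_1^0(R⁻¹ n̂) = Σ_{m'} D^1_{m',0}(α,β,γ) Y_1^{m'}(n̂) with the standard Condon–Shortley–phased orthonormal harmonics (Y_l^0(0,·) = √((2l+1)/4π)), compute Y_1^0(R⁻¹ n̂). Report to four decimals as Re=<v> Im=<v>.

Re=0.1037 Im=0.0000

Need the full column D^1_{m',0} for m'=−1..1 at α=1.3079, β=2.2121, γ=0.6508.
cos(β/2)=0.448196, sin(β/2)=0.893935
d^1_{-1,0}: single k=1 term ⇒ +0.566616;  D = +0.147251+0.547148i
d^1_{0,0}: k∈[0..1] ⇒ +0.200880 -0.799120 = -0.598241;  D = -0.598241+0.000000i
d^1_{1,0}: single k=0 term ⇒ -0.566616;  D = -0.147251+0.547148i
Y_1^{m'}(θ=1.8319,φ=6.0951) and Σ D·Y over m':
  (+0.1473+0.5471i)·(+0.3279+0.0624i)  (-0.5982+0.0000i)·(-0.1261+0.0000i)  (-0.1473+0.5471i)·(-0.3279+0.0624i)
Y_1^0(R⁻¹ n̂) = +0.103728+0.000000i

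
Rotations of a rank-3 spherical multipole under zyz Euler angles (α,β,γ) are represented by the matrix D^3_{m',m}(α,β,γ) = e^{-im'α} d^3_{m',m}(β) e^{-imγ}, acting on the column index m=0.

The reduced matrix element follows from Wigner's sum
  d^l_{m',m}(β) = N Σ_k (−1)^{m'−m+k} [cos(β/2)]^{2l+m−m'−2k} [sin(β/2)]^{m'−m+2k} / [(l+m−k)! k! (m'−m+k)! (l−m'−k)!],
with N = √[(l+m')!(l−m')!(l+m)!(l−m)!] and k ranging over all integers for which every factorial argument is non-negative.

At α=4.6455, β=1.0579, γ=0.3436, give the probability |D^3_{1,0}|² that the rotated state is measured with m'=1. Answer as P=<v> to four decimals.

P=0.0059

D^3_{1,0}(4.6455,1.0579,0.3436) = e^{-i·1·4.6455}·d^3_{1,0}(1.0579)·e^{-i·0·0.3436}. Compute d first:
c=cos(1.0579/2)=0.863337, s=sin(1.0579/2)=0.504627; N=√[24·2·6·6]=41.569219
Admissible k: 0..2 (factorial args all ≥0)
  k=0: (−1)^1·41.5692/(12)·0.8633^5·0.5046^1 = -0.838425
  k=1: (−1)^2·41.5692/(4)·0.8633^3·0.5046^3 = +0.859341
  k=2: (−1)^3·41.5692/(12)·0.8633^1·0.5046^5 = -0.097864
d^3_{1,0}(1.0579) = -0.838425 +0.859341 -0.097864 = -0.076948
|D^3_{1,0}|² = |d^3_{1,0}(β)|² = (-0.076948)² = 0.005921 (the z-rotation phases have unit modulus)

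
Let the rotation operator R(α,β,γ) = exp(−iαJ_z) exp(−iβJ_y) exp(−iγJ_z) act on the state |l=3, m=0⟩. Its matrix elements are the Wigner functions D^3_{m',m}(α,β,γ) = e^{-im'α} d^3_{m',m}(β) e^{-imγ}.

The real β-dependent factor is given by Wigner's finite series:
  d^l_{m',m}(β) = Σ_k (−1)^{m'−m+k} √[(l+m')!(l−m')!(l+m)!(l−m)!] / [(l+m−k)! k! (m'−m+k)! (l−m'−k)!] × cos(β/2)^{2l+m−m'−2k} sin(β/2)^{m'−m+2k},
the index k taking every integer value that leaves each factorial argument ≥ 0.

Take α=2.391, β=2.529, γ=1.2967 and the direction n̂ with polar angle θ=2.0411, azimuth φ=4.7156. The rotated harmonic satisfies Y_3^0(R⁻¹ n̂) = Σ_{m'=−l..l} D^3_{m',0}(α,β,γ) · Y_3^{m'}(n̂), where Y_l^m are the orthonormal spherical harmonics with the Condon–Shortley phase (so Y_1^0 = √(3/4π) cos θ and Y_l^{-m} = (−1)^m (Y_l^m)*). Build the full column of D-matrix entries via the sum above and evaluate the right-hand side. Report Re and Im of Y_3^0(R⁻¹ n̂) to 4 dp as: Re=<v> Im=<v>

Re=-0.0223 Im=0.0000

Need the full column D^3_{m',0} for m'=−3..3 at α=2.391, β=2.529, γ=1.2967.
cos(β/2)=0.301529, sin(β/2)=0.953457
d^3_{-3,0}: single k=3 term ⇒ +0.106269;  D = +0.066902+0.082566i
d^3_{-2,0}: k∈[2..3] ⇒ +0.041161 -0.411552 = -0.370391;  D = -0.025762+0.369494i
d^3_{-1,0}: k∈[1..3] ⇒ +0.008233 -0.246947 +0.823049 = +0.584334;  D = -0.427315+0.398558i
d^3_{0,0}: k∈[0..3] ⇒ +0.000752 -0.067634 +0.676248 -0.751288 = -0.141922;  D = -0.141922+0.000000i
d^3_{1,0}: k∈[0..2] ⇒ -0.008233 +0.246947 -0.823049 = -0.584334;  D = +0.427315+0.398558i
d^3_{2,0}: k∈[0..1] ⇒ +0.041161 -0.411552 = -0.370391;  D = -0.025762-0.369494i
d^3_{3,0}: single k=0 term ⇒ -0.106269;  D = -0.066902+0.082566i
Y_3^{m'}(θ=2.0411,φ=4.7156) and Σ D·Y over m':
  (+0.0669+0.0826i)·(-0.0028-0.2955i)  (-0.0258+0.3695i)·(+0.3680-0.0024i)  (-0.4273+0.3986i)·(+0.0000+0.0077i)  (-0.1419+0.0000i)·(+0.3337+0.0000i)  (+0.4273+0.3986i)·(-0.0000+0.0077i)  (-0.0258-0.3695i)·(+0.3680+0.0024i)  (-0.0669+0.0826i)·(+0.0028-0.2955i)
Y_3^0(R⁻¹ n̂) = -0.022317+0.000000i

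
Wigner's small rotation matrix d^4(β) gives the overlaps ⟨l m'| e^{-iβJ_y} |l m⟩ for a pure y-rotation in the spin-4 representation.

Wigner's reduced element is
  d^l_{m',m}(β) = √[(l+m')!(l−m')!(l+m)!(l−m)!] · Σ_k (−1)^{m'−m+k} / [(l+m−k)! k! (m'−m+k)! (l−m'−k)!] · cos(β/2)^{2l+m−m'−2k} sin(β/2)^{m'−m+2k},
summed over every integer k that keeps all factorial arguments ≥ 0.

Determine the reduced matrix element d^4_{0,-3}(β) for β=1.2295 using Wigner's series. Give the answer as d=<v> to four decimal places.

d^4_{0,-3}(β=1.2295) via Wigner's sum:
c=cos(1.2295/2)=0.816918, s=sin(1.2295/2)=0.576754; N=√[24·24·1·5040]=1703.830978
k∈{0,1} keeps every argument non-negative
  k=0: (−1)^3·1703.8310/(144)·0.8169^5·0.5768^3 = -0.825901
  k=1: (−1)^4·1703.8310/(144)·0.8169^3·0.5768^5 = +0.411674
d^4_{0,-3}(1.2295) = -0.825901 +0.411674 = -0.414227

d=-0.4142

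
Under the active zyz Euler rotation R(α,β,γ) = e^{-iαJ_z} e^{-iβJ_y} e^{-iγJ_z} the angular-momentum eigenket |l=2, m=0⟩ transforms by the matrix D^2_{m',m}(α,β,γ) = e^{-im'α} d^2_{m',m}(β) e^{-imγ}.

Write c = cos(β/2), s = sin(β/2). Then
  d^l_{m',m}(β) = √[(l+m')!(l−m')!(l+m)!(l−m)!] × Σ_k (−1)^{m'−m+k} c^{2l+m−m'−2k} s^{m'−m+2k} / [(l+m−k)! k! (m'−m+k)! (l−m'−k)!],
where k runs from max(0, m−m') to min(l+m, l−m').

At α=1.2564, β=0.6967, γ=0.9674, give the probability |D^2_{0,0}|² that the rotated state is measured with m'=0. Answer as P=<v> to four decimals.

First d^2_{0,0}(β=0.6967), then the phase factors e^{-i(0)α} and e^{-i(0)γ}:
c=cos(0.6967/2)=0.939937, s=sin(0.6967/2)=0.341347; N=√[2·2·2·2]=4.000000
k: max(0,(0)−(0))=0 … min(2+(0),2−(0))=2
  k=0: (−1)^0·4.0000/(4)·0.9399^4·0.3413^0 = +0.780540
  k=1: (−1)^1·4.0000/(1)·0.9399^2·0.3413^2 = -0.411766
  k=2: (−1)^2·4.0000/(4)·0.9399^0·0.3413^4 = +0.013576
d^2_{0,0}(0.6967) = +0.780540 -0.411766 +0.013576 = +0.382351
|D^2_{0,0}|² = |d^2_{0,0}(β)|² = (+0.382351)² = 0.146192 (the z-rotation phases have unit modulus)

P=0.1462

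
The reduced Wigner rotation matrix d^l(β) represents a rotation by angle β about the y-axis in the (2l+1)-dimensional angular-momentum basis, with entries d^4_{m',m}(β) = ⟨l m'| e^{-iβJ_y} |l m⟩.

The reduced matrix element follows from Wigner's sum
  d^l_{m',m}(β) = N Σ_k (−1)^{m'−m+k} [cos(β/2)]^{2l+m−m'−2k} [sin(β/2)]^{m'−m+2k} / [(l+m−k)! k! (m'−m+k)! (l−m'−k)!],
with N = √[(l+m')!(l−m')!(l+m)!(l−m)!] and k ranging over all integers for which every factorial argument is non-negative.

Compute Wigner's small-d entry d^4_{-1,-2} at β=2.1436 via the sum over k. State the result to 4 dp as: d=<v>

d^4_{-1,-2}(β=2.1436) via Wigner's sum:
With c≡cos(β/2)=0.478544 and s≡sin(β/2)=0.878063, N=[6·120·2·720]^{1/2}=1018.233765
Admissible k: 0..2 (factorial args all ≥0)
  k=0: (−1)^1·1018.2338/(240)·0.4785^7·0.8781^1 = -0.021410
  k=1: (−1)^2·1018.2338/(48)·0.4785^5·0.8781^3 = +0.360409
  k=2: (−1)^3·1018.2338/(72)·0.4785^3·0.8781^5 = -0.808930
d^4_{-1,-2}(2.1436) = -0.021410 +0.360409 -0.808930 = -0.469932

d=-0.4699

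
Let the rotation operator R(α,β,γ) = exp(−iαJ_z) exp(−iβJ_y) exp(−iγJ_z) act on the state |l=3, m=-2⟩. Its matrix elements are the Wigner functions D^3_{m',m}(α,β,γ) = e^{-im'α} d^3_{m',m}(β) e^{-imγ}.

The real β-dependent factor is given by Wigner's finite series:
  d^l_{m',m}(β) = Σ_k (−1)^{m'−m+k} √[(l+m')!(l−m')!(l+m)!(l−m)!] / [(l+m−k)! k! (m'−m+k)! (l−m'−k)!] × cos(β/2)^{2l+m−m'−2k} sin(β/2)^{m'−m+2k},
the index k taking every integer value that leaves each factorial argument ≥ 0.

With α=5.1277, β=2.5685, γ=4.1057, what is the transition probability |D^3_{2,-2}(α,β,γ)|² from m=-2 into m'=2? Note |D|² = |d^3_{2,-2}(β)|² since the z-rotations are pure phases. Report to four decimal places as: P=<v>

D^3_{2,-2}(5.1277,2.5685,4.1057) = e^{-i·2·5.1277}·d^3_{2,-2}(2.5685)·e^{-i·-2·4.1057}. Compute d first:
With c≡cos(β/2)=0.282641 and s≡sin(β/2)=0.959226, N=[120·1·1·120]^{1/2}=120.000000
The bounds max(0,m−m')=0 and min(l+m,l−m')=1 give 2 terms
  k=0: (−1)^4·120.0000/(24)·0.2826^2·0.9592^4 = +0.338161
  k=1: (−1)^5·120.0000/(120)·0.2826^0·0.9592^6 = -0.778978
d^3_{2,-2}(2.5685) = +0.338161 -0.778978 = -0.440816
|D^3_{2,-2}|² = |d^3_{2,-2}(β)|² = (-0.440816)² = 0.194319 (the z-rotation phases have unit modulus)

P=0.1943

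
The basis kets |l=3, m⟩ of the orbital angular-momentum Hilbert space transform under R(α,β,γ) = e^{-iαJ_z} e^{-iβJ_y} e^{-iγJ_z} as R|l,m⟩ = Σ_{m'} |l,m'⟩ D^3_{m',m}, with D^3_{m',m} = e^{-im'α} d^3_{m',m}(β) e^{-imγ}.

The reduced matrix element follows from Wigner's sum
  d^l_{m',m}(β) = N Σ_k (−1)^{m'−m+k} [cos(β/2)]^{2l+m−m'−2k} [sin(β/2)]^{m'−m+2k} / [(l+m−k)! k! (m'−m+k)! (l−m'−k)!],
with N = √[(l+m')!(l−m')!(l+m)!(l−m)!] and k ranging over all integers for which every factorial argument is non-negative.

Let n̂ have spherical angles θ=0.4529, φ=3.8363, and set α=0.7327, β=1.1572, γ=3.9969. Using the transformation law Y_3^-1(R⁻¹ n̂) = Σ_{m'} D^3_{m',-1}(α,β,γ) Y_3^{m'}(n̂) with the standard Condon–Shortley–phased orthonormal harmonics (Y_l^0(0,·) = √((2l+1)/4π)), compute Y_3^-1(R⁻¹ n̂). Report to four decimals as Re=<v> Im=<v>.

Need the full column D^3_{m',-1} for m'=−3..3 at α=0.7327, β=1.1572, γ=3.9969.
cos(β/2)=0.837229, sin(β/2)=0.546852
d^3_{-3,-1}: single k=2 term ⇒ +0.569066;  D = +0.566855-0.050118i
d^3_{-2,-1}: k∈[1..2] ⇒ +0.711363 -0.606978 = +0.104385;  D = +0.071146-0.076384i
d^3_{-1,-1}: k∈[0..2] ⇒ +0.344402 -1.175459 +0.376115 = -0.454942;  D = -0.007830+0.454875i
d^3_{0,-1}: k∈[0..2] ⇒ -0.779260 +0.997367 -0.141836 = +0.076272;  D = -0.050033-0.057568i
d^3_{1,-1}: k∈[0..2] ⇒ +0.881594 -0.501486 +0.026744 = +0.406851;  D = -0.403797-0.049758i
d^3_{2,-1}: k∈[0..1] ⇒ -0.606978 +0.129478 = -0.477501;  D = +0.391357-0.273581i
d^3_{3,-1}: single k=0 term ⇒ +0.242781;  D = -0.054877+0.236498i
Y_3^{m'}(θ=0.4529,φ=3.8363) and Σ D·Y over m':
  (+0.5669-0.0501i)·(+0.0172+0.0305i)  (+0.0711-0.0764i)·(+0.0317-0.1731i)  (-0.0078+0.4549i)·(-0.3306+0.2754i)  (-0.0500-0.0576i)·(+0.3499+0.0000i)  (-0.4038-0.0498i)·(+0.3306+0.2754i)  (+0.3914-0.2736i)·(+0.0317+0.1731i)  (-0.0549+0.2365i)·(-0.0172+0.0305i)
Y_3^-1(R⁻¹ n̂) = -0.206177-0.245351i

Re=-0.2062 Im=-0.2454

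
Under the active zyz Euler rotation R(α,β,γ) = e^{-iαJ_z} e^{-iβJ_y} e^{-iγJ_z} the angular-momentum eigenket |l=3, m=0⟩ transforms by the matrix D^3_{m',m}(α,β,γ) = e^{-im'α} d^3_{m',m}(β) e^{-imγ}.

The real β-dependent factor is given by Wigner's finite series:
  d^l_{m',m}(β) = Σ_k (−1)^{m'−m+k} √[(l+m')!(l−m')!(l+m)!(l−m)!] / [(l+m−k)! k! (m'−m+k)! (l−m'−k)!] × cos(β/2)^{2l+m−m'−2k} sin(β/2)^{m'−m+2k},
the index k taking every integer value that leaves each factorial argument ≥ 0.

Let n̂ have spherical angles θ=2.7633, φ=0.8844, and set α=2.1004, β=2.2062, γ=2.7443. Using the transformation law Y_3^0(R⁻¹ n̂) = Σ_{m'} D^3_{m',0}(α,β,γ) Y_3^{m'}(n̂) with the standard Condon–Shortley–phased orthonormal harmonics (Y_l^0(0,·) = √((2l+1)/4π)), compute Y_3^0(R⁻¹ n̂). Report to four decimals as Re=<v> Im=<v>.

Re=-0.2092 Im=0.0000

Need the full column D^3_{m',0} for m'=−3..3 at α=2.1004, β=2.2062, γ=2.7443.
cos(β/2)=0.450831, sin(β/2)=0.892609
d^3_{-3,0}: single k=3 term ⇒ +0.291435;  D = +0.291387+0.005250i
d^3_{-2,0}: k∈[2..3] ⇒ +0.180277 -0.706698 = -0.526422;  D = +0.257717+0.459023i
d^3_{-1,0}: k∈[1..3] ⇒ +0.057587 -0.677233 +0.884935 = +0.265289;  D = -0.134022+0.228946i
d^3_{0,0}: k∈[0..3] ⇒ +0.008396 -0.296225 +1.161224 -0.505788 = +0.367608;  D = +0.367608+0.000000i
d^3_{1,0}: k∈[0..2] ⇒ -0.057587 +0.677233 -0.884935 = -0.265289;  D = +0.134022+0.228946i
d^3_{2,0}: k∈[0..1] ⇒ +0.180277 -0.706698 = -0.526422;  D = +0.257717-0.459023i
d^3_{3,0}: single k=0 term ⇒ -0.291435;  D = -0.291387+0.005250i
Y_3^{m'}(θ=2.7633,φ=0.8844) and Σ D·Y over m':
  (+0.2914+0.0052i)·(-0.0186-0.0099i)  (+0.2577+0.4590i)·(+0.0255+0.1270i)  (-0.1340+0.2289i)·(+0.2510-0.3063i)  (+0.3676+0.0000i)·(-0.4571+0.0000i)  (+0.1340+0.2289i)·(-0.2510-0.3063i)  (+0.2577-0.4590i)·(+0.0255-0.1270i)  (-0.2914+0.0052i)·(+0.0186-0.0099i)
Y_3^0(R⁻¹ n̂) = -0.209207-0.000000i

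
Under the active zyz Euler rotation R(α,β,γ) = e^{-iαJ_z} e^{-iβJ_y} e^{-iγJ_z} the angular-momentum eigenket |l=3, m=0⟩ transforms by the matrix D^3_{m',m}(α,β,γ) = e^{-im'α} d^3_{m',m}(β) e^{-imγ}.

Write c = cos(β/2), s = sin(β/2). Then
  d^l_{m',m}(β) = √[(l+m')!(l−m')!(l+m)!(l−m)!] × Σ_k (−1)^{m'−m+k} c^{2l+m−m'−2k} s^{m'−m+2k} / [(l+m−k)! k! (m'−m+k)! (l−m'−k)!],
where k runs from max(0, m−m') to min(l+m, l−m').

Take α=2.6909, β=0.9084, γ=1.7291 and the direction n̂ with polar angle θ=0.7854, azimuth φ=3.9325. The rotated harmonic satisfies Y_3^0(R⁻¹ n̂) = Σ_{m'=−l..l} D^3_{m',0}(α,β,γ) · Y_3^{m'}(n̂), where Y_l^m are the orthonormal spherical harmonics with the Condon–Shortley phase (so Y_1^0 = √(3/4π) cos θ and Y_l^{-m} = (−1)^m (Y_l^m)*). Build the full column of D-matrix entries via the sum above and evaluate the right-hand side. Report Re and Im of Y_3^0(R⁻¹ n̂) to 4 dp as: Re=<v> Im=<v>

Re=-0.2544 Im=0.0000

Need the full column D^3_{m',0} for m'=−3..3 at α=2.6909, β=0.9084, γ=1.7291.
cos(β/2)=0.898612, sin(β/2)=0.438744
d^3_{-3,0}: single k=3 term ⇒ +0.274072;  D = -0.059468+0.267542i
d^3_{-2,0}: k∈[2..3] ⇒ +0.687498 -0.163888 = +0.523610;  D = +0.324913-0.410608i
d^3_{-1,0}: k∈[1..3] ⇒ +0.890560 -0.636885 +0.050608 = +0.304282;  D = -0.273898+0.132542i
d^3_{0,0}: k∈[0..3] ⇒ +0.526543 -1.129675 +0.269296 -0.007133 = -0.340968;  D = -0.340968+0.000000i
d^3_{1,0}: k∈[0..2] ⇒ -0.890560 +0.636885 -0.050608 = -0.304282;  D = +0.273898+0.132542i
d^3_{2,0}: k∈[0..1] ⇒ +0.687498 -0.163888 = +0.523610;  D = +0.324913+0.410608i
d^3_{3,0}: single k=0 term ⇒ -0.274072;  D = +0.059468+0.267542i
Y_3^{m'}(θ=0.7854,φ=3.9325) and Σ D·Y over m':
  (-0.0595+0.2675i)·(+0.1060+0.1026i)  (+0.3249-0.4106i)·(-0.0040-0.3613i)  (-0.2739+0.1325i)·(-0.2410+0.2437i)  (-0.3410+0.0000i)·(-0.1319+0.0000i)  (+0.2739+0.1325i)·(+0.2410+0.2437i)  (+0.3249+0.4106i)·(-0.0040+0.3613i)  (+0.0595+0.2675i)·(-0.1060+0.1026i)
Y_3^0(R⁻¹ n̂) = -0.254363+0.000000i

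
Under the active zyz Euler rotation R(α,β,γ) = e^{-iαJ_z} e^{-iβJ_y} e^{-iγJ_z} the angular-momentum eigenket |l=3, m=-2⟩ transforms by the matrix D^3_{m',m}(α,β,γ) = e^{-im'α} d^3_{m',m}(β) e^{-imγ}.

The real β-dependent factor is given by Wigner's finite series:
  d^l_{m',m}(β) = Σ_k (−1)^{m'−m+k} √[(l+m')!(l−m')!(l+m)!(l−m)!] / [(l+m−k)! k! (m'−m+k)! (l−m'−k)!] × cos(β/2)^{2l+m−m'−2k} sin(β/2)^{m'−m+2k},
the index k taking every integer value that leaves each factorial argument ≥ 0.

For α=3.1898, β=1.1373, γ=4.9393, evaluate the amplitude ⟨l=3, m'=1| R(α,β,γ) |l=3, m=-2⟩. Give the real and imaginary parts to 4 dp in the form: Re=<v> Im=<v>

First d^3_{1,-2}(β=1.1373), then the phase factors e^{-i(1)α} and e^{-i(-2)γ}:
Half-angle: c=0.842629, s=0.538495. N=√(24·2·1·120)=75.894664
Admissible k: 0..1 (factorial args all ≥0)
  k=0: (−1)^3·75.8947/(12)·0.8426^3·0.5385^3 = -0.590859
  k=1: (−1)^4·75.8947/(24)·0.8426^1·0.5385^5 = +0.120655
d^3_{1,-2}(1.1373) = -0.590859 +0.120655 = -0.470204
Attach z-rotation phases: D = e^{-i(1)(3.1898)}·(-0.470204)·e^{-i(-2)(4.9393)} = -0.432052-0.185535i

Re=-0.4321 Im=-0.1855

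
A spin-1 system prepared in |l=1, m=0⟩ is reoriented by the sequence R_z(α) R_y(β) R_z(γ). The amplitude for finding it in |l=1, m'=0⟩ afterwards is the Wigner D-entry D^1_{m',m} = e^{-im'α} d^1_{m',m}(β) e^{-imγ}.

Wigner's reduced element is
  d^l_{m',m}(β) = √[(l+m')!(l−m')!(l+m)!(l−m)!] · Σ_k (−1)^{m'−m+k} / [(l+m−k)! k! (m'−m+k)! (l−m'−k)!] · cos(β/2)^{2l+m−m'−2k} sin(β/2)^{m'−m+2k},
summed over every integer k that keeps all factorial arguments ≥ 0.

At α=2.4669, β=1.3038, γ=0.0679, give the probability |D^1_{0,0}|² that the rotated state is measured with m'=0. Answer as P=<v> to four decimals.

P=0.0696

Split into d^1_{0,0}(β=1.3038) × two z-phases.
c=cos(1.3038/2)=0.794933, s=sin(1.3038/2)=0.606698; N=√[1·1·1·1]=1.000000
k: max(0,(0)−(0))=0 … min(1+(0),1−(0))=1
  k=0: (−1)^0·1.0000/(1)·0.7949^2·0.6067^0 = +0.631918
  k=1: (−1)^1·1.0000/(1)·0.7949^0·0.6067^2 = -0.368082
d^1_{0,0}(1.3038) = +0.631918 -0.368082 = +0.263835
|D^1_{0,0}|² = |d^1_{0,0}(β)|² = (+0.263835)² = 0.069609 (the z-rotation phases have unit modulus)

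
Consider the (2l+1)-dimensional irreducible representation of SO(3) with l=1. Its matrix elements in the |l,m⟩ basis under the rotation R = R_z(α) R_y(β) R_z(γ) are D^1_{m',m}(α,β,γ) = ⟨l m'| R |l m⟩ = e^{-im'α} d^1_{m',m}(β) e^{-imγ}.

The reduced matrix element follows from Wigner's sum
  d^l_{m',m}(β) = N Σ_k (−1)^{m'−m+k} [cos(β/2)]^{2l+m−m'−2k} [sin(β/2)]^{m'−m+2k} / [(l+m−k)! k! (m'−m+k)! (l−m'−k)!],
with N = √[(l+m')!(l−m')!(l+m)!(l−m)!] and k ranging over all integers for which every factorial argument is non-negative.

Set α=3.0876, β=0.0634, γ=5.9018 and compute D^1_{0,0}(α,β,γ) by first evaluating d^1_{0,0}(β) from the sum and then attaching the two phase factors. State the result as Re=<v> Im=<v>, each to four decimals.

D^1_{0,0}(3.0876,0.0634,5.9018) = e^{-i·0·3.0876}·d^1_{0,0}(0.0634)·e^{-i·0·5.9018}. Compute d first:
c=cos(0.0634/2)=0.999498, s=sin(0.0634/2)=0.031695; N=√[1·1·1·1]=1.000000
The bounds max(0,m−m')=0 and min(l+m,l−m')=1 give 2 terms
  k=0: (−1)^0·1.0000/(1)·0.9995^2·0.0317^0 = +0.998995
  k=1: (−1)^1·1.0000/(1)·0.9995^0·0.0317^2 = -0.001005
d^1_{0,0}(0.0634) = +0.998995 -0.001005 = +0.997991
Attach z-rotation phases: D = e^{-i(0)(3.0876)}·(+0.997991)·e^{-i(0)(5.9018)} = +0.997991+0.000000i

Re=0.9980 Im=0.0000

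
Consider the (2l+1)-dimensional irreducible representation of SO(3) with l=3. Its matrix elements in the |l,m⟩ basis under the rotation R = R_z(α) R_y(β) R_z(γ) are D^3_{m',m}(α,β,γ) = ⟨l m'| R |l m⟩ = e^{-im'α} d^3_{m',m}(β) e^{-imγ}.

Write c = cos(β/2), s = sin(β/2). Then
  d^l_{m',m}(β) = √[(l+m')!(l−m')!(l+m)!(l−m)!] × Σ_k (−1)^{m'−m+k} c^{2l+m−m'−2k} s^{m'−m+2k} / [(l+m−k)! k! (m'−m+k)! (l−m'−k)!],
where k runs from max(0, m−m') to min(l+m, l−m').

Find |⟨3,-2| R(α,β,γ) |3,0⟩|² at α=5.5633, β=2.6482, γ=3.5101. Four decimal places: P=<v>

P=0.0732

D^3_{-2,0}(5.5633,2.6482,3.5101) = e^{-i·-2·5.5633}·d^3_{-2,0}(2.6482)·e^{-i·0·3.5101}. Compute d first:
Half-angle: c=0.244202, s=0.969724. N=√(1·120·6·6)=65.726707
k: max(0,(0)−(-2))=2 … min(3+(0),3−(-2))=3
  k=2: (−1)^0·65.7267/(12)·0.2442^4·0.9697^2 = +0.018317
  k=3: (−1)^1·65.7267/(12)·0.2442^2·0.9697^4 = -0.288836
d^3_{-2,0}(2.6482) = +0.018317 -0.288836 = -0.270519
|D^3_{-2,0}|² = |d^3_{-2,0}(β)|² = (-0.270519)² = 0.073181 (the z-rotation phases have unit modulus)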